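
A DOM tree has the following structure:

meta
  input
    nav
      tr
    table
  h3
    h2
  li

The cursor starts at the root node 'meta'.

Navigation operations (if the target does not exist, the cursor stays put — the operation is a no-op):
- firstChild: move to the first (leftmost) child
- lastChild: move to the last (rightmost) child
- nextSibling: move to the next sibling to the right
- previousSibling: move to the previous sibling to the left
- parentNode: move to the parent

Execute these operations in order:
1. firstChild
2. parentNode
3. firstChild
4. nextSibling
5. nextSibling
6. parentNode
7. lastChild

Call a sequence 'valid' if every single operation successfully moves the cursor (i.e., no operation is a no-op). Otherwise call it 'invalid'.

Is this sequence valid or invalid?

Answer: valid

Derivation:
After 1 (firstChild): input
After 2 (parentNode): meta
After 3 (firstChild): input
After 4 (nextSibling): h3
After 5 (nextSibling): li
After 6 (parentNode): meta
After 7 (lastChild): li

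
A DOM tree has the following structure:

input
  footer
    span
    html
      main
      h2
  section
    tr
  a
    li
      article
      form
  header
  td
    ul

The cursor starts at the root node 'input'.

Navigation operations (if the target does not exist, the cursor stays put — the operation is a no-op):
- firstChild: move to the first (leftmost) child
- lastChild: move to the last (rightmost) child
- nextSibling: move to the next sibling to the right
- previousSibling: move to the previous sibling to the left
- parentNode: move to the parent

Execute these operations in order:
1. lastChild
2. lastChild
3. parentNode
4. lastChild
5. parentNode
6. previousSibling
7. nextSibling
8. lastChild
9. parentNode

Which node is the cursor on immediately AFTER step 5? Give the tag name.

After 1 (lastChild): td
After 2 (lastChild): ul
After 3 (parentNode): td
After 4 (lastChild): ul
After 5 (parentNode): td

Answer: td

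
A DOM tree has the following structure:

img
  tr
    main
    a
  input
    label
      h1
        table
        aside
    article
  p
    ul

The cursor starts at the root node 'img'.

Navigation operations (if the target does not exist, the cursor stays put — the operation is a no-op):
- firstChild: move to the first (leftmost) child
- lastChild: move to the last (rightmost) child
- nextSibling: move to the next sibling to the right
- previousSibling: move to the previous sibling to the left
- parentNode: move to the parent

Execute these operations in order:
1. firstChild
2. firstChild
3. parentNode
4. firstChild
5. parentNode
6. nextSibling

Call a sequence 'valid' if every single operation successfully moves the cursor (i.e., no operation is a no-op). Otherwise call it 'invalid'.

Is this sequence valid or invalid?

After 1 (firstChild): tr
After 2 (firstChild): main
After 3 (parentNode): tr
After 4 (firstChild): main
After 5 (parentNode): tr
After 6 (nextSibling): input

Answer: valid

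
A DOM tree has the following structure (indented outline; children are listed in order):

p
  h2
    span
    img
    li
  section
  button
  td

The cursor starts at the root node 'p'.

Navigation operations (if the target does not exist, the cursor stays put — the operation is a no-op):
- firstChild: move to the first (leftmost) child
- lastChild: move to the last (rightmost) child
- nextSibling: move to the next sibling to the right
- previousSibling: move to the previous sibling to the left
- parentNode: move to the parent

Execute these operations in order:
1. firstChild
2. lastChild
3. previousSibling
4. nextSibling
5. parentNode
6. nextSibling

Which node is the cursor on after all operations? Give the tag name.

After 1 (firstChild): h2
After 2 (lastChild): li
After 3 (previousSibling): img
After 4 (nextSibling): li
After 5 (parentNode): h2
After 6 (nextSibling): section

Answer: section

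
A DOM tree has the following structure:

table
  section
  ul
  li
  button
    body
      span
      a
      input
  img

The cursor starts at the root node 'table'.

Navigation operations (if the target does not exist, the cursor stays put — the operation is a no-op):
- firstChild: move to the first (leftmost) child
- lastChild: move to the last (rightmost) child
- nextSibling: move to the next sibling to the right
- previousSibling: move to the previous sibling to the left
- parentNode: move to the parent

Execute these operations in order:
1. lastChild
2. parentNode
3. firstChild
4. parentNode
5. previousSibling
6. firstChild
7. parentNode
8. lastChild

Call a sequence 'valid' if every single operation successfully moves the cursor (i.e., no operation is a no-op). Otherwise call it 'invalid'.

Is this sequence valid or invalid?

Answer: invalid

Derivation:
After 1 (lastChild): img
After 2 (parentNode): table
After 3 (firstChild): section
After 4 (parentNode): table
After 5 (previousSibling): table (no-op, stayed)
After 6 (firstChild): section
After 7 (parentNode): table
After 8 (lastChild): img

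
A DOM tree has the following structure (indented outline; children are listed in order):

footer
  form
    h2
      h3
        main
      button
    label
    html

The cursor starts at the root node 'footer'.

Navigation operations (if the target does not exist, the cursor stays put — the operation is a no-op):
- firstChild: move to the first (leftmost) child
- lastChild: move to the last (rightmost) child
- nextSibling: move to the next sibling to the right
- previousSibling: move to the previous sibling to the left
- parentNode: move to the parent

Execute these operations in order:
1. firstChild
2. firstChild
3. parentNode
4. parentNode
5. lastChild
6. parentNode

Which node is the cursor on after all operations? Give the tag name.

After 1 (firstChild): form
After 2 (firstChild): h2
After 3 (parentNode): form
After 4 (parentNode): footer
After 5 (lastChild): form
After 6 (parentNode): footer

Answer: footer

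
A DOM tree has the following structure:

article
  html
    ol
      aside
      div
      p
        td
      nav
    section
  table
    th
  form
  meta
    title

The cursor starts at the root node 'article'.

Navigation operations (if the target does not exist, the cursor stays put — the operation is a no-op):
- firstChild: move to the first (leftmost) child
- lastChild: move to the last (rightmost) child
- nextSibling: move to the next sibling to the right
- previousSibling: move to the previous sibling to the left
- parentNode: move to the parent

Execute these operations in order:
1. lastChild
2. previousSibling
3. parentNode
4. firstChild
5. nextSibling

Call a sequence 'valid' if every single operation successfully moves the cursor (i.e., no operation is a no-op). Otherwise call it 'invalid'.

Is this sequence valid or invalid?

After 1 (lastChild): meta
After 2 (previousSibling): form
After 3 (parentNode): article
After 4 (firstChild): html
After 5 (nextSibling): table

Answer: valid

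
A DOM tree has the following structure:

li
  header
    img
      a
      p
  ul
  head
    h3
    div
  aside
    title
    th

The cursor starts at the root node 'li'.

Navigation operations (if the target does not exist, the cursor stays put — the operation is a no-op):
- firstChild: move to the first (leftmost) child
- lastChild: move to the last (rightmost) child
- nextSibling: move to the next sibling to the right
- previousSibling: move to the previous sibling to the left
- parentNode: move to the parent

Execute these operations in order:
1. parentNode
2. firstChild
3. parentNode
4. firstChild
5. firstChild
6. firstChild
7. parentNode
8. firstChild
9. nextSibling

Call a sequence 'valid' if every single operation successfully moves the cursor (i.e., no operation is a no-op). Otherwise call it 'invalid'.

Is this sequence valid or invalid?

After 1 (parentNode): li (no-op, stayed)
After 2 (firstChild): header
After 3 (parentNode): li
After 4 (firstChild): header
After 5 (firstChild): img
After 6 (firstChild): a
After 7 (parentNode): img
After 8 (firstChild): a
After 9 (nextSibling): p

Answer: invalid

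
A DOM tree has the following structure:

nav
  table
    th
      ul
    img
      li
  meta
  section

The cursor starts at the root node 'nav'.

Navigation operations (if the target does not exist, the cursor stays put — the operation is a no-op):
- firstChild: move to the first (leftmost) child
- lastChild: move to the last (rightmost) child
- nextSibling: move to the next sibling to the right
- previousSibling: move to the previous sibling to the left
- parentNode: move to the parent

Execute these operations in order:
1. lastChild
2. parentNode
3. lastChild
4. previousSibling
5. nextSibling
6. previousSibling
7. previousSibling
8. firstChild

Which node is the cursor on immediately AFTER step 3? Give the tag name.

Answer: section

Derivation:
After 1 (lastChild): section
After 2 (parentNode): nav
After 3 (lastChild): section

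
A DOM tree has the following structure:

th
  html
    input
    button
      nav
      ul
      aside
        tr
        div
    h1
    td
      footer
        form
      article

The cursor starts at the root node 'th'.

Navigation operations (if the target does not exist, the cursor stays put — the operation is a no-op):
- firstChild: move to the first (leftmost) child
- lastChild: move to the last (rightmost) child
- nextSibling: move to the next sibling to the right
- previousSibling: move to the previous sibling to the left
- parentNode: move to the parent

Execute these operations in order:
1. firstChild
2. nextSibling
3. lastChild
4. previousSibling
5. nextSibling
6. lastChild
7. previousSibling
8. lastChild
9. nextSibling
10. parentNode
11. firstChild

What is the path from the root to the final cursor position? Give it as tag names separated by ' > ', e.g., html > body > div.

Answer: th > html > td > footer > form

Derivation:
After 1 (firstChild): html
After 2 (nextSibling): html (no-op, stayed)
After 3 (lastChild): td
After 4 (previousSibling): h1
After 5 (nextSibling): td
After 6 (lastChild): article
After 7 (previousSibling): footer
After 8 (lastChild): form
After 9 (nextSibling): form (no-op, stayed)
After 10 (parentNode): footer
After 11 (firstChild): form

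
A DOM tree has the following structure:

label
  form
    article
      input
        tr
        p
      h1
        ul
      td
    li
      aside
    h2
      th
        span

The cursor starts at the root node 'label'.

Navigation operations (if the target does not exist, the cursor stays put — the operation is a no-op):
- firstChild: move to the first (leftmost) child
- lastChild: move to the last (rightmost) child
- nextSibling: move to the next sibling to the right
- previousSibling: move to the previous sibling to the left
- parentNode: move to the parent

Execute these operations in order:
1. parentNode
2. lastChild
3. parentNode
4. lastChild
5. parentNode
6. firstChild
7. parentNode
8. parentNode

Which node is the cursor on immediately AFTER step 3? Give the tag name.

After 1 (parentNode): label (no-op, stayed)
After 2 (lastChild): form
After 3 (parentNode): label

Answer: label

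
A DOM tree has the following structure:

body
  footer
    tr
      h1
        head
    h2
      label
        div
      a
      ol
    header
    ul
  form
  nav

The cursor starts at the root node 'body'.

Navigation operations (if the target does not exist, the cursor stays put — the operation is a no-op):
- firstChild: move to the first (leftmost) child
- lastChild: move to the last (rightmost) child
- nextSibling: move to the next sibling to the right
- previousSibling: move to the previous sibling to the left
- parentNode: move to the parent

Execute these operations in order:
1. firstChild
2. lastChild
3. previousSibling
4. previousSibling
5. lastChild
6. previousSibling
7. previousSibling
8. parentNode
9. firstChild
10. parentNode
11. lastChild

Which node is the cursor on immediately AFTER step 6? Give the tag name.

After 1 (firstChild): footer
After 2 (lastChild): ul
After 3 (previousSibling): header
After 4 (previousSibling): h2
After 5 (lastChild): ol
After 6 (previousSibling): a

Answer: a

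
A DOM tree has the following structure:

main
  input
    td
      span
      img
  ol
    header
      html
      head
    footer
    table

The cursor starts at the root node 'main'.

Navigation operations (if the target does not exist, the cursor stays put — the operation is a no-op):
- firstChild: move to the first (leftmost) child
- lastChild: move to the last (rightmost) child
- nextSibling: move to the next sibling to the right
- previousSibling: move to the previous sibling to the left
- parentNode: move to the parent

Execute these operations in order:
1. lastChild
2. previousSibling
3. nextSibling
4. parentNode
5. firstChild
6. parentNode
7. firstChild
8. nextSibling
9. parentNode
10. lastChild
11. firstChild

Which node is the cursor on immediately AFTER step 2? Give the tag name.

After 1 (lastChild): ol
After 2 (previousSibling): input

Answer: input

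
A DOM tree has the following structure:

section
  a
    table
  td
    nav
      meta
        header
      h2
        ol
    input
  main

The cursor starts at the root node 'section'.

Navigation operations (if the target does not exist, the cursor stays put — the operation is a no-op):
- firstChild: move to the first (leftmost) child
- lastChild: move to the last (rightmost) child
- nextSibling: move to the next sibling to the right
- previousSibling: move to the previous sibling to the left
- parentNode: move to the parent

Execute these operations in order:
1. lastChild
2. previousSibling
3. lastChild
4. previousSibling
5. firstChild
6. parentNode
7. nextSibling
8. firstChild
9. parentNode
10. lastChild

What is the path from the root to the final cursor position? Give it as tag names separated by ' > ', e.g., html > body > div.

After 1 (lastChild): main
After 2 (previousSibling): td
After 3 (lastChild): input
After 4 (previousSibling): nav
After 5 (firstChild): meta
After 6 (parentNode): nav
After 7 (nextSibling): input
After 8 (firstChild): input (no-op, stayed)
After 9 (parentNode): td
After 10 (lastChild): input

Answer: section > td > input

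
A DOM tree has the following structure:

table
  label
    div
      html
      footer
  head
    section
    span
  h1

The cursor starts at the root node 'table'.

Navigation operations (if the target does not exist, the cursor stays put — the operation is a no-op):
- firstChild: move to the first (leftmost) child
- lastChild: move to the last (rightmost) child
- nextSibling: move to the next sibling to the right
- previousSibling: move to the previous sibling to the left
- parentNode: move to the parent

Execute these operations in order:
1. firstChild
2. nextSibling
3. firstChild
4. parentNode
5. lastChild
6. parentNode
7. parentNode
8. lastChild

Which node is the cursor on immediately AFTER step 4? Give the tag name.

Answer: head

Derivation:
After 1 (firstChild): label
After 2 (nextSibling): head
After 3 (firstChild): section
After 4 (parentNode): head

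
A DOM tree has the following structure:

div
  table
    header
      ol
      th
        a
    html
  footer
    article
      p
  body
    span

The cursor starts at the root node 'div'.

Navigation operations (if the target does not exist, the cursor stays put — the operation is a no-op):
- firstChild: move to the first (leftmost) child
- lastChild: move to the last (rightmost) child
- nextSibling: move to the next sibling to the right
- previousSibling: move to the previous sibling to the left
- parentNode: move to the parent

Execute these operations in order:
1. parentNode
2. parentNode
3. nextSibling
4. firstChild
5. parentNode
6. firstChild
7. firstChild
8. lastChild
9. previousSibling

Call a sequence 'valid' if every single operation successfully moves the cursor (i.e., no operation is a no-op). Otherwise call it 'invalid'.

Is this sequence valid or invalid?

Answer: invalid

Derivation:
After 1 (parentNode): div (no-op, stayed)
After 2 (parentNode): div (no-op, stayed)
After 3 (nextSibling): div (no-op, stayed)
After 4 (firstChild): table
After 5 (parentNode): div
After 6 (firstChild): table
After 7 (firstChild): header
After 8 (lastChild): th
After 9 (previousSibling): ol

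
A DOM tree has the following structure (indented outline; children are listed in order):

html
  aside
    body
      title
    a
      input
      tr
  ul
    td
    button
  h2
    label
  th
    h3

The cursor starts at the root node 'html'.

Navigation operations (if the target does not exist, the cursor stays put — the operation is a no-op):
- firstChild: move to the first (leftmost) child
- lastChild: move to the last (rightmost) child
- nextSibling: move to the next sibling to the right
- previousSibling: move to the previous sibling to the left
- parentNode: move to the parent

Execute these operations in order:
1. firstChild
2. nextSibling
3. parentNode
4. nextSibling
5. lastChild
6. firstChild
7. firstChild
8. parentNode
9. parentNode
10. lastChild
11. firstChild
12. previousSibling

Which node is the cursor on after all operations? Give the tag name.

Answer: h3

Derivation:
After 1 (firstChild): aside
After 2 (nextSibling): ul
After 3 (parentNode): html
After 4 (nextSibling): html (no-op, stayed)
After 5 (lastChild): th
After 6 (firstChild): h3
After 7 (firstChild): h3 (no-op, stayed)
After 8 (parentNode): th
After 9 (parentNode): html
After 10 (lastChild): th
After 11 (firstChild): h3
After 12 (previousSibling): h3 (no-op, stayed)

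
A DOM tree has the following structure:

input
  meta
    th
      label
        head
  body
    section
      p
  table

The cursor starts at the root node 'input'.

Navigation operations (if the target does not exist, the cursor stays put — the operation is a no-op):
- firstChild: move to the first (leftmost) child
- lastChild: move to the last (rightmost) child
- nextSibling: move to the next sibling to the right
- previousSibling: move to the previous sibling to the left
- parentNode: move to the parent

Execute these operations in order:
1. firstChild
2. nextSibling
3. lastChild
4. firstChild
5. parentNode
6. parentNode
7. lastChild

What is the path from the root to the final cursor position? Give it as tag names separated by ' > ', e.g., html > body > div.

After 1 (firstChild): meta
After 2 (nextSibling): body
After 3 (lastChild): section
After 4 (firstChild): p
After 5 (parentNode): section
After 6 (parentNode): body
After 7 (lastChild): section

Answer: input > body > section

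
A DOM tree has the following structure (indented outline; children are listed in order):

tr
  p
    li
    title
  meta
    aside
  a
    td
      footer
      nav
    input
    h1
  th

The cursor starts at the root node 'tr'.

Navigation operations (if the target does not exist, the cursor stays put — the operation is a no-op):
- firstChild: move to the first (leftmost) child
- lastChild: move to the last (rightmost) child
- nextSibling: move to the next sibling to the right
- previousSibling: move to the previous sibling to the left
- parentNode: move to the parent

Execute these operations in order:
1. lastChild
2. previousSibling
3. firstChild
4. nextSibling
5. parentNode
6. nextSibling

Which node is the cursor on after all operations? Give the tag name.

Answer: th

Derivation:
After 1 (lastChild): th
After 2 (previousSibling): a
After 3 (firstChild): td
After 4 (nextSibling): input
After 5 (parentNode): a
After 6 (nextSibling): th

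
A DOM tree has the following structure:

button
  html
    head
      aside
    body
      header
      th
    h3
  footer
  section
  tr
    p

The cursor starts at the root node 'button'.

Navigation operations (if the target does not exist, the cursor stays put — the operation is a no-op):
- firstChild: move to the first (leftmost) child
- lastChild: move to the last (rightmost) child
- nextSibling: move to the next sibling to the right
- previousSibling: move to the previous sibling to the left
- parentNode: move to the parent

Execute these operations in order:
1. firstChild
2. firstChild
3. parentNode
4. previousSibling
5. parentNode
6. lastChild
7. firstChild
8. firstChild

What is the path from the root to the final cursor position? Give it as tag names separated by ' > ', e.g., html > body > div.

After 1 (firstChild): html
After 2 (firstChild): head
After 3 (parentNode): html
After 4 (previousSibling): html (no-op, stayed)
After 5 (parentNode): button
After 6 (lastChild): tr
After 7 (firstChild): p
After 8 (firstChild): p (no-op, stayed)

Answer: button > tr > p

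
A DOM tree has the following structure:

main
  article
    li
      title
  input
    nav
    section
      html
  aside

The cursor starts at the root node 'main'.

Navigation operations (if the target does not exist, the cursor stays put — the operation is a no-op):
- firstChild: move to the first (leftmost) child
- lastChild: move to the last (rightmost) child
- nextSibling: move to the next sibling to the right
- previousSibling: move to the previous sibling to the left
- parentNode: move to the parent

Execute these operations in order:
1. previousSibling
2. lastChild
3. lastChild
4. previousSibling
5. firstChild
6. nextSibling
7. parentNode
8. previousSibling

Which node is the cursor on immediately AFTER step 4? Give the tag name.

Answer: input

Derivation:
After 1 (previousSibling): main (no-op, stayed)
After 2 (lastChild): aside
After 3 (lastChild): aside (no-op, stayed)
After 4 (previousSibling): input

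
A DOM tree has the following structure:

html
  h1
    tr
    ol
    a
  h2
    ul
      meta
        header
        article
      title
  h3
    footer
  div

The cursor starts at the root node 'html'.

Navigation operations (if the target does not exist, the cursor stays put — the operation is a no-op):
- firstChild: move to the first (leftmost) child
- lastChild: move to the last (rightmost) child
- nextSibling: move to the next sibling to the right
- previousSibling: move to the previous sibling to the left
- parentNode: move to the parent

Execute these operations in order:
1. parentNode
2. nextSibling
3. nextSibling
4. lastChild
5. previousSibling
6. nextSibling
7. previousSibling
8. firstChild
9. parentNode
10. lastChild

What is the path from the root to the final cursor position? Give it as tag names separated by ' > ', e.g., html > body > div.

Answer: html > h3 > footer

Derivation:
After 1 (parentNode): html (no-op, stayed)
After 2 (nextSibling): html (no-op, stayed)
After 3 (nextSibling): html (no-op, stayed)
After 4 (lastChild): div
After 5 (previousSibling): h3
After 6 (nextSibling): div
After 7 (previousSibling): h3
After 8 (firstChild): footer
After 9 (parentNode): h3
After 10 (lastChild): footer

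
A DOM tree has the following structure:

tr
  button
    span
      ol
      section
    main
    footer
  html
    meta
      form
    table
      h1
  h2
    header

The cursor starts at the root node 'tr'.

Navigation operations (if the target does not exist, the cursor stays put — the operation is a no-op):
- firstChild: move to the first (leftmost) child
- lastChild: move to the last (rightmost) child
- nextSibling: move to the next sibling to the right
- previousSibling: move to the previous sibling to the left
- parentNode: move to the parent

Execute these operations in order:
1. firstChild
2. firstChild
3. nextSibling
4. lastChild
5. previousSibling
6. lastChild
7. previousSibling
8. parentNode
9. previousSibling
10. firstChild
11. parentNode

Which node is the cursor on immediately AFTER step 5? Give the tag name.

After 1 (firstChild): button
After 2 (firstChild): span
After 3 (nextSibling): main
After 4 (lastChild): main (no-op, stayed)
After 5 (previousSibling): span

Answer: span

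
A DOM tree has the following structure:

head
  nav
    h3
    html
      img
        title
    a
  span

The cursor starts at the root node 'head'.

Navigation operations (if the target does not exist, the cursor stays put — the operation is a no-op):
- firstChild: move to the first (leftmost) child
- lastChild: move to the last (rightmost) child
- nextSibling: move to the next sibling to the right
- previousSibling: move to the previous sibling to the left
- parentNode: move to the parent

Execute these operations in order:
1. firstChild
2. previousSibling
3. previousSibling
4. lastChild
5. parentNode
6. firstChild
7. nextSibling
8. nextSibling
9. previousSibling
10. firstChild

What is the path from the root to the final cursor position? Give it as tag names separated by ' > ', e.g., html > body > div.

Answer: head > nav > html > img

Derivation:
After 1 (firstChild): nav
After 2 (previousSibling): nav (no-op, stayed)
After 3 (previousSibling): nav (no-op, stayed)
After 4 (lastChild): a
After 5 (parentNode): nav
After 6 (firstChild): h3
After 7 (nextSibling): html
After 8 (nextSibling): a
After 9 (previousSibling): html
After 10 (firstChild): img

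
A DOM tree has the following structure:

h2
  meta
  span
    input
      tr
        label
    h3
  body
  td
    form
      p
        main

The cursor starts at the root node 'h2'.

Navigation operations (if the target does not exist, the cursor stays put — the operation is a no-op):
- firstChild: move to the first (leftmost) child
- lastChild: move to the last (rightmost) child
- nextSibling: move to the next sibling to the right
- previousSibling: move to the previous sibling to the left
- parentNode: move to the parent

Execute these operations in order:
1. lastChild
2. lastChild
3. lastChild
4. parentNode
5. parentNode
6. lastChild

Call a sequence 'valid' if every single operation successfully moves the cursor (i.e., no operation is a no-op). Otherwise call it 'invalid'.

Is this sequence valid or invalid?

After 1 (lastChild): td
After 2 (lastChild): form
After 3 (lastChild): p
After 4 (parentNode): form
After 5 (parentNode): td
After 6 (lastChild): form

Answer: valid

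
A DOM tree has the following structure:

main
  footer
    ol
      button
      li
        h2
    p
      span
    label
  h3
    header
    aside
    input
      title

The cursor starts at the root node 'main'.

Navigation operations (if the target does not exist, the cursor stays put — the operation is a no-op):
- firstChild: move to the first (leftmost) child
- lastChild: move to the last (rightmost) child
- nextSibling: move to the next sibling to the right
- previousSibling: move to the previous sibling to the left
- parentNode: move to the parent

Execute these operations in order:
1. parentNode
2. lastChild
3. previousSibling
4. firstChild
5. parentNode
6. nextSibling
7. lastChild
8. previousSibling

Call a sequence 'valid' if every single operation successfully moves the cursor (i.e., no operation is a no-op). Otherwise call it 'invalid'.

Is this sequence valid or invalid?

After 1 (parentNode): main (no-op, stayed)
After 2 (lastChild): h3
After 3 (previousSibling): footer
After 4 (firstChild): ol
After 5 (parentNode): footer
After 6 (nextSibling): h3
After 7 (lastChild): input
After 8 (previousSibling): aside

Answer: invalid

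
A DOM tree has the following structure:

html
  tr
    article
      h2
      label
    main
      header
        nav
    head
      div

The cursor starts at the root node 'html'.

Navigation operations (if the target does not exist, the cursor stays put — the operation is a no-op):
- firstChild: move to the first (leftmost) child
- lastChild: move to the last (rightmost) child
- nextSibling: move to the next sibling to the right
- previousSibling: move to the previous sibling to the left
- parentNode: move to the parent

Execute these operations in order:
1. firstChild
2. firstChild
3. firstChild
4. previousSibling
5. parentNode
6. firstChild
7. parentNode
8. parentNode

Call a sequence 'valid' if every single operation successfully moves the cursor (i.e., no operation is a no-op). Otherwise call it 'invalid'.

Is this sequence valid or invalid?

Answer: invalid

Derivation:
After 1 (firstChild): tr
After 2 (firstChild): article
After 3 (firstChild): h2
After 4 (previousSibling): h2 (no-op, stayed)
After 5 (parentNode): article
After 6 (firstChild): h2
After 7 (parentNode): article
After 8 (parentNode): tr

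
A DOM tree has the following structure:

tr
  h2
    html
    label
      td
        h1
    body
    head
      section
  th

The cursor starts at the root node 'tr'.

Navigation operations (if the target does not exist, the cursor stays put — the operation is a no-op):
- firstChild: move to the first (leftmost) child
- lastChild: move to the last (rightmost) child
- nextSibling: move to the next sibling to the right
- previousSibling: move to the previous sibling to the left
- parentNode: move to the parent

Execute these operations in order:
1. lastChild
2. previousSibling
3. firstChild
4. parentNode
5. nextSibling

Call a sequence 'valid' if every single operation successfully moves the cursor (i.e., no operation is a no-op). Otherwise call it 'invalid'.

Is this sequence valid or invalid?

After 1 (lastChild): th
After 2 (previousSibling): h2
After 3 (firstChild): html
After 4 (parentNode): h2
After 5 (nextSibling): th

Answer: valid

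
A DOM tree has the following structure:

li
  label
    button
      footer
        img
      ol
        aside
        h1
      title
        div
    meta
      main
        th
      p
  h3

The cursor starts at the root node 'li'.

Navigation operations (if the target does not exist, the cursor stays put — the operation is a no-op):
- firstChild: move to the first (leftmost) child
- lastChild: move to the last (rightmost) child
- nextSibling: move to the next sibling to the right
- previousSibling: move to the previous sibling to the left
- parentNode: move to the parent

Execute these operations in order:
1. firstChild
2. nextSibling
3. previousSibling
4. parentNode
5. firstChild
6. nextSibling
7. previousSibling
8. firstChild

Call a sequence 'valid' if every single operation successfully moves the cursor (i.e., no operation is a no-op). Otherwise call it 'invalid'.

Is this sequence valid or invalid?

Answer: valid

Derivation:
After 1 (firstChild): label
After 2 (nextSibling): h3
After 3 (previousSibling): label
After 4 (parentNode): li
After 5 (firstChild): label
After 6 (nextSibling): h3
After 7 (previousSibling): label
After 8 (firstChild): button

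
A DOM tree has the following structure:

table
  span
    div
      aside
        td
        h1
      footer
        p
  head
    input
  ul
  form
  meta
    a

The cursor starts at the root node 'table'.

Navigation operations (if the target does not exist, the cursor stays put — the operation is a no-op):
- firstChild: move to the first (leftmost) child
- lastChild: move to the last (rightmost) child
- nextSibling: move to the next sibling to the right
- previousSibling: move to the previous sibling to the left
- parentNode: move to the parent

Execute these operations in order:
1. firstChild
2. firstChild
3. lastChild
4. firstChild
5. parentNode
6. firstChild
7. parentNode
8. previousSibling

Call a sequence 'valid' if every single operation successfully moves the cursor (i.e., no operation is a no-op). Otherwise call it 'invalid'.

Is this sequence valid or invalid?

Answer: valid

Derivation:
After 1 (firstChild): span
After 2 (firstChild): div
After 3 (lastChild): footer
After 4 (firstChild): p
After 5 (parentNode): footer
After 6 (firstChild): p
After 7 (parentNode): footer
After 8 (previousSibling): aside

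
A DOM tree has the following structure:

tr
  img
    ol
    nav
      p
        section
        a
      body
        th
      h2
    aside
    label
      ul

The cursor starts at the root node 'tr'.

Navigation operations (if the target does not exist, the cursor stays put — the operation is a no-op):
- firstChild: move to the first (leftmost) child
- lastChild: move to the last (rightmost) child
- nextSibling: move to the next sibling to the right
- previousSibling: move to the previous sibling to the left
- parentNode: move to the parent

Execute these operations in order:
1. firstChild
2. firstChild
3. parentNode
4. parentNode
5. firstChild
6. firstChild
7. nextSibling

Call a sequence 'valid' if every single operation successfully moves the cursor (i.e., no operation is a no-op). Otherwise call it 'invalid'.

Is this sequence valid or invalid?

Answer: valid

Derivation:
After 1 (firstChild): img
After 2 (firstChild): ol
After 3 (parentNode): img
After 4 (parentNode): tr
After 5 (firstChild): img
After 6 (firstChild): ol
After 7 (nextSibling): nav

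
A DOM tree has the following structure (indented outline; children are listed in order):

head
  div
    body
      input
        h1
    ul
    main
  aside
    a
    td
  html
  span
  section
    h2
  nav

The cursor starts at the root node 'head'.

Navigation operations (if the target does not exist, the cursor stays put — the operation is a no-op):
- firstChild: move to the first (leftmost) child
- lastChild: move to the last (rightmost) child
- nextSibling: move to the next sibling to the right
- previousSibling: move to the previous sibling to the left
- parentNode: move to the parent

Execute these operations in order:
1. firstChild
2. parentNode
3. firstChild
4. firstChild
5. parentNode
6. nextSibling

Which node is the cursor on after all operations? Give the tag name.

After 1 (firstChild): div
After 2 (parentNode): head
After 3 (firstChild): div
After 4 (firstChild): body
After 5 (parentNode): div
After 6 (nextSibling): aside

Answer: aside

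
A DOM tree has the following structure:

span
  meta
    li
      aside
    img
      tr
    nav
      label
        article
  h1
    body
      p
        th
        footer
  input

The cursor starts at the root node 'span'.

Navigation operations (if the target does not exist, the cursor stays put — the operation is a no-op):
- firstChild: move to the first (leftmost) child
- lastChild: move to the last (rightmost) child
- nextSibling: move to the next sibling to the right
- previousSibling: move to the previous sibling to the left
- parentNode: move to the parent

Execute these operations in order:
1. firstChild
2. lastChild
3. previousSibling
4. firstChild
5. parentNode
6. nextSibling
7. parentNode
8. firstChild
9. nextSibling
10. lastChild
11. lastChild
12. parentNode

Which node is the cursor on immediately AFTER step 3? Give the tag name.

Answer: img

Derivation:
After 1 (firstChild): meta
After 2 (lastChild): nav
After 3 (previousSibling): img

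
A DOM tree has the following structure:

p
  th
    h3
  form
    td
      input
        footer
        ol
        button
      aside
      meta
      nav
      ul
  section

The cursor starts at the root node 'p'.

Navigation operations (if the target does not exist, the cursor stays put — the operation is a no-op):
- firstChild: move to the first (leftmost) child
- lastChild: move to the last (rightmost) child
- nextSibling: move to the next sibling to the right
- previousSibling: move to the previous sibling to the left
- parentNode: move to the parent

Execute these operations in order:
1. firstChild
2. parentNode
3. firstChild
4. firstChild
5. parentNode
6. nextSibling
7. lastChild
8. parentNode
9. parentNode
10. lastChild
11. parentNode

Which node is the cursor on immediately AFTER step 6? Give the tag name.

Answer: form

Derivation:
After 1 (firstChild): th
After 2 (parentNode): p
After 3 (firstChild): th
After 4 (firstChild): h3
After 5 (parentNode): th
After 6 (nextSibling): form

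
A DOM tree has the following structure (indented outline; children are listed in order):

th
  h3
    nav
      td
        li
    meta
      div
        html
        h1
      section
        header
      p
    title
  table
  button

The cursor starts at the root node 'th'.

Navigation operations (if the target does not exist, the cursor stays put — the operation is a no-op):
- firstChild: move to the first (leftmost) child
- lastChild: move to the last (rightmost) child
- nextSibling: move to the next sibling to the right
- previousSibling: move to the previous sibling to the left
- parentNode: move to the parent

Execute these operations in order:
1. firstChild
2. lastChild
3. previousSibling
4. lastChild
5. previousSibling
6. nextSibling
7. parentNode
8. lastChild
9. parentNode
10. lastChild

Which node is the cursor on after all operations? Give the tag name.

Answer: p

Derivation:
After 1 (firstChild): h3
After 2 (lastChild): title
After 3 (previousSibling): meta
After 4 (lastChild): p
After 5 (previousSibling): section
After 6 (nextSibling): p
After 7 (parentNode): meta
After 8 (lastChild): p
After 9 (parentNode): meta
After 10 (lastChild): p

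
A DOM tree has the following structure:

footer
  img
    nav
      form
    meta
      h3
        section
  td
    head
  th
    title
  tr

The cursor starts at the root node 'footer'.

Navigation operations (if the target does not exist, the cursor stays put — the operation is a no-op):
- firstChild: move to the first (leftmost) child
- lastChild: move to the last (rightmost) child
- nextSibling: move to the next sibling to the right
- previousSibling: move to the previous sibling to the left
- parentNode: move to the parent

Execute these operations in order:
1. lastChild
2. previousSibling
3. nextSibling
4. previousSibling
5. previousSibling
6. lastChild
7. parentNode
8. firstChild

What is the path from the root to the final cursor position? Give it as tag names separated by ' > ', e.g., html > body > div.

Answer: footer > td > head

Derivation:
After 1 (lastChild): tr
After 2 (previousSibling): th
After 3 (nextSibling): tr
After 4 (previousSibling): th
After 5 (previousSibling): td
After 6 (lastChild): head
After 7 (parentNode): td
After 8 (firstChild): head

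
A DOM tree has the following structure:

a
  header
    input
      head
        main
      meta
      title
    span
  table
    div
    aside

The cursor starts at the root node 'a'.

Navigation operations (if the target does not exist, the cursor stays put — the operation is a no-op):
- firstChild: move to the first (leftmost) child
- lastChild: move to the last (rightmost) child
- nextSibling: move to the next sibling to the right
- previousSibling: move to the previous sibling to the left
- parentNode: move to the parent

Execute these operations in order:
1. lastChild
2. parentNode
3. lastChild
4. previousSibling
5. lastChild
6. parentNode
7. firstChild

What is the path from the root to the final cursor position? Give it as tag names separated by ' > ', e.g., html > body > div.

Answer: a > header > input

Derivation:
After 1 (lastChild): table
After 2 (parentNode): a
After 3 (lastChild): table
After 4 (previousSibling): header
After 5 (lastChild): span
After 6 (parentNode): header
After 7 (firstChild): input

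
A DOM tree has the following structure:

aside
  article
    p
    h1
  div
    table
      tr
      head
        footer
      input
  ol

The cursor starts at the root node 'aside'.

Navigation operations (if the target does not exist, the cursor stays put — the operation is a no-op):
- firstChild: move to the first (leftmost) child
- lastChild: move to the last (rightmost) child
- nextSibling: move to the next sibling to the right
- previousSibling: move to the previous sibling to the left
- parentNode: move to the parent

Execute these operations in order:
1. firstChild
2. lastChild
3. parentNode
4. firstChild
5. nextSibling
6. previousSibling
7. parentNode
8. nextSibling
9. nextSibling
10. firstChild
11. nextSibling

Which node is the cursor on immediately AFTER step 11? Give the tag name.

After 1 (firstChild): article
After 2 (lastChild): h1
After 3 (parentNode): article
After 4 (firstChild): p
After 5 (nextSibling): h1
After 6 (previousSibling): p
After 7 (parentNode): article
After 8 (nextSibling): div
After 9 (nextSibling): ol
After 10 (firstChild): ol (no-op, stayed)
After 11 (nextSibling): ol (no-op, stayed)

Answer: ol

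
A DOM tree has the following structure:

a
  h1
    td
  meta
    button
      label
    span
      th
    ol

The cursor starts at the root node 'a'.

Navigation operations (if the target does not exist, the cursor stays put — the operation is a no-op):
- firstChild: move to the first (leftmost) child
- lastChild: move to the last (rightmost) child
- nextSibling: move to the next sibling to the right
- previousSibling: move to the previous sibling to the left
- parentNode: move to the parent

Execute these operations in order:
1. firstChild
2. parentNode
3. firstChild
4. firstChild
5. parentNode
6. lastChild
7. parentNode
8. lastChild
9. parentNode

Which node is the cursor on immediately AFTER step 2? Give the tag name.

Answer: a

Derivation:
After 1 (firstChild): h1
After 2 (parentNode): a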